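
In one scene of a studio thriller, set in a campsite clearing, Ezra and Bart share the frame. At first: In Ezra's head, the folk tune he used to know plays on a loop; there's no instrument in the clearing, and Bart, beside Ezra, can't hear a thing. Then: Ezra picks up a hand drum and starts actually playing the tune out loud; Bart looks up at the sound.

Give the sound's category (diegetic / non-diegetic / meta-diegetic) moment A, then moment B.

meta-diegetic, diegetic

Moment A: the tune exists only as Ezra's private memory; Bart can't hear it → meta-diegetic.
Moment B: Ezra is now producing it live on a hand drum, in the room, and Bart hears it → diegetic.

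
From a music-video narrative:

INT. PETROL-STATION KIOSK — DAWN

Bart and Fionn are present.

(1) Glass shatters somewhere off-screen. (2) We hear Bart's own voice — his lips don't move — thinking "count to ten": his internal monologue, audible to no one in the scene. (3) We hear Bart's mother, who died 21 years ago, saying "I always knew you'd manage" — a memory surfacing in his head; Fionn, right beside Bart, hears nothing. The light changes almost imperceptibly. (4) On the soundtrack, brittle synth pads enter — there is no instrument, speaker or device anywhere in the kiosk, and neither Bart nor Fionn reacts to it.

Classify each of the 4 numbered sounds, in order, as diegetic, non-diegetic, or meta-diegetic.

(1) is diegetic: glass is a real object/event in the scene's world.
(2) is meta-diegetic: it's Bart's unspoken thought, heard only by the audience via his subjectivity.
(3) the voice is a memory playing only inside Bart's mind; Fionn can't hear it → meta-diegetic.
(4) score with no on-screen or off-screen source; it exists for the audience alone → non-diegetic.

diegetic, meta-diegetic, meta-diegetic, non-diegetic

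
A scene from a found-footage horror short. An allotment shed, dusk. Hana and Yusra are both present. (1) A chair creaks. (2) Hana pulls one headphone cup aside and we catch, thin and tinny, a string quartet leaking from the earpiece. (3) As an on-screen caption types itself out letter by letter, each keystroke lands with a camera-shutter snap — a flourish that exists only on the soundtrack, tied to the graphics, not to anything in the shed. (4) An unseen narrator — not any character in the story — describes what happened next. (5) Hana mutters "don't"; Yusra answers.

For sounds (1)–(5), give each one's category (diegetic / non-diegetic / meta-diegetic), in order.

(1) a chair is a real object/event in the scene's world → diegetic.
(2) the headphones are an on-screen source → diegetic.
(3) the caption isn't part of the story world, so neither is the sound tied to it → non-diegetic.
Sound (4): the narrator exists outside the story world, addressing only the audience, so non-diegetic.
(5) is diegetic: spoken by a character present in the story world.

diegetic, diegetic, non-diegetic, non-diegetic, diegetic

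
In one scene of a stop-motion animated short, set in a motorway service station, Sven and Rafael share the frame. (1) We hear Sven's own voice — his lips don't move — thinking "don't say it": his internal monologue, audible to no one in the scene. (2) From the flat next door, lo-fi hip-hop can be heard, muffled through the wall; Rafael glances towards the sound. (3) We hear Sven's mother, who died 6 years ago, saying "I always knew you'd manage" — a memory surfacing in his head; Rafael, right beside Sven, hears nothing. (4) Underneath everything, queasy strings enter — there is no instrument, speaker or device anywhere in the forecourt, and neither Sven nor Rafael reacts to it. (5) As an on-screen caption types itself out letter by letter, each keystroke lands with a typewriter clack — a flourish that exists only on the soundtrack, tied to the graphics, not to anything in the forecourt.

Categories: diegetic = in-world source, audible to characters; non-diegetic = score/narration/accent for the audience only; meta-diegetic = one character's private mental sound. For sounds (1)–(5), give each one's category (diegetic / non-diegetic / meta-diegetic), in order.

meta-diegetic, diegetic, meta-diegetic, non-diegetic, non-diegetic

(1) internal monologue — inside Sven's mind, not spoken into the scene → meta-diegetic.
(2) is diegetic: it's coming from the flat next door — a location within the story world — and Rafael reacts.
Sound (3): a remembered line, private to Sven — not present in the room, not audible to Rafael, so meta-diegetic.
Sound (4): nothing in the forecourt produces it and the characters don't hear it — pure soundtrack, so non-diegetic.
(5) the caption isn't part of the story world, so neither is the sound tied to it → non-diegetic.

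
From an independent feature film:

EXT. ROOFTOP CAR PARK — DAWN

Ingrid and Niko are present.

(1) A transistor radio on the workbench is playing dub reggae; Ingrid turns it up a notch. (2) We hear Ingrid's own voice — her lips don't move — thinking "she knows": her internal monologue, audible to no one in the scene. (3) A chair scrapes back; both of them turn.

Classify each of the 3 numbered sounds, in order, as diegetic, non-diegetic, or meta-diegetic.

Sound (1): the music comes from an on-screen device that Ingrid responds to, so diegetic.
Sound (2): it's Ingrid's unspoken thought, heard only by the audience via her subjectivity, so meta-diegetic.
Sound (3): a chair is a real object/event in the scene's world, so diegetic.

diegetic, meta-diegetic, diegetic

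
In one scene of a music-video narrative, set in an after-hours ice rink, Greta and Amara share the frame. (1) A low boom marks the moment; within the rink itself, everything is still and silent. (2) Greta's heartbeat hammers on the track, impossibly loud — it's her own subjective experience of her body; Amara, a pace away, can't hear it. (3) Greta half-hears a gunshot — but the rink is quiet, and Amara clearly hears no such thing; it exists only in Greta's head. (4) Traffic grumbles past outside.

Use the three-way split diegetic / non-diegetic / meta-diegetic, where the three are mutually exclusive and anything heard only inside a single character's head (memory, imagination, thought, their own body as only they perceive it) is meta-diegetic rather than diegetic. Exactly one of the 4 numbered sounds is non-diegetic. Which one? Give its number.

1

Sound (1): an editorial stinger — it belongs to the cut, not the story world, so non-diegetic.
(2) point-of-audition from inside Greta's body; not a sound in the room → meta-diegetic.
(3) the sound is imagined by Greta; nothing in the story world is producing it and Amara can't hear it → meta-diegetic.
(4) is diegetic: it's the actual ambient sound of the location.
Only (1) is non-diegetic.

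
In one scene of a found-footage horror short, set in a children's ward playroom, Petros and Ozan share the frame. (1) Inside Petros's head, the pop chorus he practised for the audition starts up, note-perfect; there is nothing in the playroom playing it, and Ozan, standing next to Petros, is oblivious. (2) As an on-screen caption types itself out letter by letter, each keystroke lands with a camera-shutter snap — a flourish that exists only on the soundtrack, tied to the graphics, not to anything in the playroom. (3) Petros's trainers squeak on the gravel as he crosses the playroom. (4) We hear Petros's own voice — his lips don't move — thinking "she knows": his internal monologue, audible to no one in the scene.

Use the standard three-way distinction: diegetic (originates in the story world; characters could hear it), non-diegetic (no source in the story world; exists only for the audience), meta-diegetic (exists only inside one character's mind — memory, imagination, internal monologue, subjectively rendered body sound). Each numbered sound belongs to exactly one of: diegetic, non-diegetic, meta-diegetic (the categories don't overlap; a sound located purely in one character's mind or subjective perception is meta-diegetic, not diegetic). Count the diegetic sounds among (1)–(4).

1

Sound (1): it lives in Petros's subjectivity, not in the playroom, so meta-diegetic.
Sound (2): the caption isn't part of the story world, so neither is the sound tied to it, so non-diegetic.
Sound (3): Petros's footsteps are produced in the story world, so diegetic.
Sound (4): Petros's thought-voice: a private mental sound no other character can hear, so meta-diegetic.
Diegetic: (3) — that's 1.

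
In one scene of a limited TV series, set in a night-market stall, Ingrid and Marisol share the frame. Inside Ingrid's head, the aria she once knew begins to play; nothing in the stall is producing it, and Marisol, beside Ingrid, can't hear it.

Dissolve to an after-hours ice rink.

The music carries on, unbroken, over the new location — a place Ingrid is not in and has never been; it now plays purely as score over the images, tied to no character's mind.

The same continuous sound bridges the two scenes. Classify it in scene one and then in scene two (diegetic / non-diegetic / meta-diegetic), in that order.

Scene one: the music exists only inside Ingrid's mind; Marisol can't hear it → meta-diegetic.
Scene two: it's detached from Ingrid entirely and plays over unrelated images with no in-world source — conventional underscore → non-diegetic.

meta-diegetic, non-diegetic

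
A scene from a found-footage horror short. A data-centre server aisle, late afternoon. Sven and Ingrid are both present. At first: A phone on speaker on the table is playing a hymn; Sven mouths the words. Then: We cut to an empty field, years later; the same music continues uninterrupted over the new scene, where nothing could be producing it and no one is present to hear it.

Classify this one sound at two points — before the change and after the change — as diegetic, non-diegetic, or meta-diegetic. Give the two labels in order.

diegetic, non-diegetic

Before the change: a phone on speaker is a real in-scene source and Sven reacts to it → diegetic.
After the change: there is no longer any in-world source and no one can hear it — it has become underscore → non-diegetic.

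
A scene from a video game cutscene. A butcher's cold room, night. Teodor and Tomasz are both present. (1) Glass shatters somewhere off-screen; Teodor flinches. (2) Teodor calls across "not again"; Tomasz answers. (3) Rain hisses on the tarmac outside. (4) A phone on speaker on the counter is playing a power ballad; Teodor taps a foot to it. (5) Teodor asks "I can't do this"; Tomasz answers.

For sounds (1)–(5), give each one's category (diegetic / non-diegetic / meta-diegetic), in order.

diegetic, diegetic, diegetic, diegetic, diegetic

Sound (1): the sound comes from glass physically present in the location, so diegetic.
Sound (2): on-screen dialogue — Teodor speaks and Tomasz is there to hear, so diegetic.
(3) is diegetic: rain is part of the location's real environment.
(4) is diegetic: a phone on speaker is a physical source in the scene and Teodor reacts to it.
Sound (5): spoken by a character present in the story world, so diegetic.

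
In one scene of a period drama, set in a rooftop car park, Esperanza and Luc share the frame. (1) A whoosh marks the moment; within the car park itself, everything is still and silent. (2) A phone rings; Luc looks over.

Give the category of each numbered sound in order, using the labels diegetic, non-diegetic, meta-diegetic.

non-diegetic, diegetic

(1) it's a sound-design accent with no in-world source; no one in the scene can hear it → non-diegetic.
Sound (2): an in-world source (a phone); characters could hear it, so diegetic.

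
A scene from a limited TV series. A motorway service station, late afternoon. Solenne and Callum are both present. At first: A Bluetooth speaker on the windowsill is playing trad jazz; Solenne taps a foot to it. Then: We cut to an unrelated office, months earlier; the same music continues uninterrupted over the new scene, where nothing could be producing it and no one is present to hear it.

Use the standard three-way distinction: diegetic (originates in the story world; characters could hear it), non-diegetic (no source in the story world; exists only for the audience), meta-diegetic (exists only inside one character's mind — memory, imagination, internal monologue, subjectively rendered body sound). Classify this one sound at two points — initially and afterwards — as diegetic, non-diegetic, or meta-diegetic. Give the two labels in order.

Initially: a Bluetooth speaker is a real in-scene source and Solenne reacts to it → diegetic.
Afterwards: there is no longer any in-world source and no one can hear it — it has become underscore → non-diegetic.

diegetic, non-diegetic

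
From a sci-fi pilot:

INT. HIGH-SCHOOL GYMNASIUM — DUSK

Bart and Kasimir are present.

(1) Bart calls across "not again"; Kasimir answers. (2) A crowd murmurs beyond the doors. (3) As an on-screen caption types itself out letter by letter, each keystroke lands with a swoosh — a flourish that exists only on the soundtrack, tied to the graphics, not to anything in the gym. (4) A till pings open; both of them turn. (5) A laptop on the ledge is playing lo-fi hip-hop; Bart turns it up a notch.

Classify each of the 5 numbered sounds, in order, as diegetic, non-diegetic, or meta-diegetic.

diegetic, diegetic, non-diegetic, diegetic, diegetic

(1) spoken by a character present in the story world → diegetic.
Sound (2): it's the actual ambient sound of the location, so diegetic.
(3) sound married to a title/caption — outside the diegesis by definition → non-diegetic.
(4) an in-world source (a till); characters could hear it → diegetic.
(5) is diegetic: source music from a laptop, which exists in the story world.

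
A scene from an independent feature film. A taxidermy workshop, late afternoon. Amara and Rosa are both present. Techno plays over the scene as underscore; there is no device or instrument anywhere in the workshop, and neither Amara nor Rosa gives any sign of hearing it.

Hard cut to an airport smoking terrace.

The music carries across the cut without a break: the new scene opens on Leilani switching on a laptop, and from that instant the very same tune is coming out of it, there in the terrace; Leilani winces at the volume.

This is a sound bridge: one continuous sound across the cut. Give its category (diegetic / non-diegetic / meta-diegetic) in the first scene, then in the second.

non-diegetic, diegetic

Scene one: there's no in-world source anywhere and no character hears it — underscore for the audience only → non-diegetic.
Scene two: once Leilani turns on a laptop, the music has a real source in the story world and Leilani reacts to it → diegetic.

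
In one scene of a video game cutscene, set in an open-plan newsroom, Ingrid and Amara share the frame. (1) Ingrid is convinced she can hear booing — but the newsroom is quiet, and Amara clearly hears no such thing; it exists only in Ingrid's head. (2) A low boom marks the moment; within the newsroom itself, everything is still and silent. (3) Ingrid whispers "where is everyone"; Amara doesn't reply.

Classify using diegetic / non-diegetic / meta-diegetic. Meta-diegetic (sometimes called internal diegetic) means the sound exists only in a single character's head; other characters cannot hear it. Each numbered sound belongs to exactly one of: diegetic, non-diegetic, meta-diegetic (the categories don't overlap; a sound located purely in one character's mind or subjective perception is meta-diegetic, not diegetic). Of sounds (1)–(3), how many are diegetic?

(1) the sound is imagined by Ingrid; nothing in the story world is producing it and Amara can't hear it → meta-diegetic.
(2) is non-diegetic: it's a sound-design accent with no in-world source; no one in the scene can hear it.
(3) on-screen dialogue — Ingrid speaks and Amara is there to hear → diegetic.
So 1 of the 3 is diegetic: (3).

1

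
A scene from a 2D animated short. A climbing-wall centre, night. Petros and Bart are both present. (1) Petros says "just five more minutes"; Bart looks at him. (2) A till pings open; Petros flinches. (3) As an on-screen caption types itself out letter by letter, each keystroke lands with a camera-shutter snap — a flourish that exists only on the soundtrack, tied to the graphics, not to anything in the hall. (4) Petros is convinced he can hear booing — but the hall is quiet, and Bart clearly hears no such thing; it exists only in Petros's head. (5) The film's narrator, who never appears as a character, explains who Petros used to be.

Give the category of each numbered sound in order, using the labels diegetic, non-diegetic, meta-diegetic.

diegetic, diegetic, non-diegetic, meta-diegetic, non-diegetic

(1) is diegetic: Petros is a character speaking aloud in the scene.
(2) a till is a real object/event in the scene's world → diegetic.
(3) is non-diegetic: it accompanies on-screen graphics, not anything inside the story world.
Sound (4): the sound is imagined by Petros; nothing in the story world is producing it and Bart can't hear it, so meta-diegetic.
(5) commentary laid over the scene from outside the fiction → non-diegetic.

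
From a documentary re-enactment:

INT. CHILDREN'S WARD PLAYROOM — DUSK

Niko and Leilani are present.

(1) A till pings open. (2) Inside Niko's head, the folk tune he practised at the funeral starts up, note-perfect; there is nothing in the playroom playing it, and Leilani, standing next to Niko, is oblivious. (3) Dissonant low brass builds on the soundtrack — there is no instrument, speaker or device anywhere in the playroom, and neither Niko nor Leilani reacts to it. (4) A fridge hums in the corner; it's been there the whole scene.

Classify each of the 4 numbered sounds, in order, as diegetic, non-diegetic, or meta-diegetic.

diegetic, meta-diegetic, non-diegetic, diegetic

(1) an in-world source (a till); characters could hear it → diegetic.
Sound (2): remembered music, private to Niko — Leilani is oblivious because it isn't in the room, so meta-diegetic.
(3) is non-diegetic: nothing in the playroom produces it and the characters don't hear it — pure soundtrack.
(4) is diegetic: ambient/room sound belonging to the story's physical space.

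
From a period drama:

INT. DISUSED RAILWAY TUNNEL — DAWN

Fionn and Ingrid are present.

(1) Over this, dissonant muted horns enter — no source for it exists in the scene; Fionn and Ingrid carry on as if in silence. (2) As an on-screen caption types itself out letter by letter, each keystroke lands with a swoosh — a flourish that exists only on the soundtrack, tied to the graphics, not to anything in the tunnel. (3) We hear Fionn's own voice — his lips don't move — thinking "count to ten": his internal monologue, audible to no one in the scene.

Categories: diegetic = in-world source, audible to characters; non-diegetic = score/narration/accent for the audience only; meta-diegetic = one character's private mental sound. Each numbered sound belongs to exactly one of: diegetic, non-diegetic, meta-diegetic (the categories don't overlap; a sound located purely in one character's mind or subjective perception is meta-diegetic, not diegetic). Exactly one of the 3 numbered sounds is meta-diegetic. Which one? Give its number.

(1) nothing in the tunnel produces it and the characters don't hear it — pure soundtrack → non-diegetic.
(2) is non-diegetic: sound married to a title/caption — outside the diegesis by definition.
(3) internal monologue — inside Fionn's mind, not spoken into the scene → meta-diegetic.
Only (3) is meta-diegetic.

3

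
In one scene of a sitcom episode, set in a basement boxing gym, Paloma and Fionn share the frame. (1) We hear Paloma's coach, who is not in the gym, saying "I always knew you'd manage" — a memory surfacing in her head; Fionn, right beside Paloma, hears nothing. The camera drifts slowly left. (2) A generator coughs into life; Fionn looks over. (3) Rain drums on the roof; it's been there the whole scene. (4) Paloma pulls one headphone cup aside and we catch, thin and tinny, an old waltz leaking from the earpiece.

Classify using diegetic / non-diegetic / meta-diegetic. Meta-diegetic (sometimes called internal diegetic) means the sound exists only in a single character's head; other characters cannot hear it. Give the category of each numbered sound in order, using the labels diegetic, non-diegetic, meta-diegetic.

meta-diegetic, diegetic, diegetic, diegetic

(1) is meta-diegetic: the voice is a memory playing only inside Paloma's mind; Fionn can't hear it.
Sound (2): the sound comes from a generator physically present in the location, so diegetic.
Sound (3): rain is part of the location's real environment, so diegetic.
(4) is diegetic: it's leaking from a physical pair of headphones in the scene.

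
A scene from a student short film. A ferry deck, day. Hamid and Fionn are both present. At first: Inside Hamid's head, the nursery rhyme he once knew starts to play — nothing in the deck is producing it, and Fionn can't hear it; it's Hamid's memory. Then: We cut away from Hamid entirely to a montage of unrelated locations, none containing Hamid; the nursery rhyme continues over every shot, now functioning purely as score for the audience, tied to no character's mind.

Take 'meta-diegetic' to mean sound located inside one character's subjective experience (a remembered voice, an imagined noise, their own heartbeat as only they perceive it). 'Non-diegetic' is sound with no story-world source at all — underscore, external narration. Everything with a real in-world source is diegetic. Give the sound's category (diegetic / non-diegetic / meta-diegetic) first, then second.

meta-diegetic, non-diegetic

First: the music lives inside Hamid's mind alone; Fionn can't hear it → meta-diegetic.
Second: once it plays over shots Hamid isn't in, detached from any character's subjectivity, it's conventional underscore → non-diegetic.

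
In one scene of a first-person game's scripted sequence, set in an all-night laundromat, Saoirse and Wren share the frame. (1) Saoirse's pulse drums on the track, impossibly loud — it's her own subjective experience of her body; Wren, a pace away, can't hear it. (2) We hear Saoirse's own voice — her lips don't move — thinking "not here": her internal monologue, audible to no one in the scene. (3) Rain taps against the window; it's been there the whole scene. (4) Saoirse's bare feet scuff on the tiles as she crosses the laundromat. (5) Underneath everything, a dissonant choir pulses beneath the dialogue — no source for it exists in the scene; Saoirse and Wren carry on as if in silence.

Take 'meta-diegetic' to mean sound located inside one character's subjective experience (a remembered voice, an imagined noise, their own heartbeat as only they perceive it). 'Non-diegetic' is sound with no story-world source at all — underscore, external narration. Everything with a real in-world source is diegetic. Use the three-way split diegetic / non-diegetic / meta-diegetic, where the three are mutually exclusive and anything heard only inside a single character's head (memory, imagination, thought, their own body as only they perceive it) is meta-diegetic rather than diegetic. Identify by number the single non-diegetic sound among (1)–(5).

5

(1) point-of-audition from inside Saoirse's body; not a sound in the room → meta-diegetic.
(2) Saoirse's thought-voice: a private mental sound no other character can hear → meta-diegetic.
(3) ambient/room sound belonging to the story's physical space → diegetic.
(4) is diegetic: it's the physical sound of Saoirse moving in the space.
Sound (5): it has no source in the story world and no character can hear it — it's underscore, so non-diegetic.
Only (5) is non-diegetic.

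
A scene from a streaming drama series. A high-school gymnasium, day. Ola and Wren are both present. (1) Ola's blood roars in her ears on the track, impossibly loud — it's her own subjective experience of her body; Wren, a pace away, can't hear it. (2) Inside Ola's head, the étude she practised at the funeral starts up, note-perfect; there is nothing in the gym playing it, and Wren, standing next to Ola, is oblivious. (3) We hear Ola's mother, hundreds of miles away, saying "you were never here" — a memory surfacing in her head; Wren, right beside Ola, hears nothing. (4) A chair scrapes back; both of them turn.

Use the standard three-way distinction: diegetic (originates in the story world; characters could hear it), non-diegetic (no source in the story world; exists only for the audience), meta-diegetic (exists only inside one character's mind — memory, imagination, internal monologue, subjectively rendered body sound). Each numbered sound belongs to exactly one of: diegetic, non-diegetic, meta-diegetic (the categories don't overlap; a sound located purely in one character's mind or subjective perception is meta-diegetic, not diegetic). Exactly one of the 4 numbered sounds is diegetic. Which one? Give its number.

(1) a subjective body sound — Ola's private perception, inaudible to Wren → meta-diegetic.
(2) is meta-diegetic: remembered music, private to Ola — Wren is oblivious because it isn't in the room.
Sound (3): it's Ola's recollection rendered as sound; the other character can't hear it, so meta-diegetic.
Sound (4): the sound comes from a chair physically present in the location, so diegetic.
Only (4) is diegetic.

4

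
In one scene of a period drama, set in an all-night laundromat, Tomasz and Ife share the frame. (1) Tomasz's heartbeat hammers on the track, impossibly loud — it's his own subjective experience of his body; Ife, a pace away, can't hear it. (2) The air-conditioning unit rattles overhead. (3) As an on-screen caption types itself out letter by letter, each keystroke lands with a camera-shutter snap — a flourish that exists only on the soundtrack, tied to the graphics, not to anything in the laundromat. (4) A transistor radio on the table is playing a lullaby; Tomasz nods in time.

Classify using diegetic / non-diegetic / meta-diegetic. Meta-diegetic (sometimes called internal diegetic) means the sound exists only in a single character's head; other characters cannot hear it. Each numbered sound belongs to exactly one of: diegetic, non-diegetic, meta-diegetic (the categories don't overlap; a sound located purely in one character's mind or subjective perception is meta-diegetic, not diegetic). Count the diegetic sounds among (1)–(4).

2

(1) point-of-audition from inside Tomasz's body; not a sound in the room → meta-diegetic.
(2) is diegetic: the air-conditioning unit is part of the location's real environment.
(3) it accompanies on-screen graphics, not anything inside the story world → non-diegetic.
(4) is diegetic: the music comes from an on-screen device that Tomasz responds to.
So 2 of the 4 are diegetic: (2), (4).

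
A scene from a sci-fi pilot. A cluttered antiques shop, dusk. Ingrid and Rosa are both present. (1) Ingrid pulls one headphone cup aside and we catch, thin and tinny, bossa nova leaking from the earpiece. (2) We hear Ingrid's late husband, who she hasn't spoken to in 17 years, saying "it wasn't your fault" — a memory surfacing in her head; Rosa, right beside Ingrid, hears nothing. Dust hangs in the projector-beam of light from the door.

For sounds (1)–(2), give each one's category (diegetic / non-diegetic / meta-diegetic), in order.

diegetic, meta-diegetic

(1) is diegetic: the earpiece is a real device on Ingrid's head — source music.
(2) is meta-diegetic: a remembered line, private to Ingrid — not present in the room, not audible to Rosa.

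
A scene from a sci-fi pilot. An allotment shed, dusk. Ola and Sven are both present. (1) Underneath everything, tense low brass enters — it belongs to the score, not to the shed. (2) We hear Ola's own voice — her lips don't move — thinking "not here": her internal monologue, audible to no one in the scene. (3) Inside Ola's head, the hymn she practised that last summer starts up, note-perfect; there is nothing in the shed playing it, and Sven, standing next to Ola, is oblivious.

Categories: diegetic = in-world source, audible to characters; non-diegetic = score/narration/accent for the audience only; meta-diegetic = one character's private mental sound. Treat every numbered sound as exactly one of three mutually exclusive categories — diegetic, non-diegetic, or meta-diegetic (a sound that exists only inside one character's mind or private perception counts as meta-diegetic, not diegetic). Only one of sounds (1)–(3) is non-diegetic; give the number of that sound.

1

(1) score with no on-screen or off-screen source; it exists for the audience alone → non-diegetic.
(2) it's Ola's unspoken thought, heard only by the audience via her subjectivity → meta-diegetic.
(3) remembered music, private to Ola — Sven is oblivious because it isn't in the room → meta-diegetic.
Only (1) is non-diegetic.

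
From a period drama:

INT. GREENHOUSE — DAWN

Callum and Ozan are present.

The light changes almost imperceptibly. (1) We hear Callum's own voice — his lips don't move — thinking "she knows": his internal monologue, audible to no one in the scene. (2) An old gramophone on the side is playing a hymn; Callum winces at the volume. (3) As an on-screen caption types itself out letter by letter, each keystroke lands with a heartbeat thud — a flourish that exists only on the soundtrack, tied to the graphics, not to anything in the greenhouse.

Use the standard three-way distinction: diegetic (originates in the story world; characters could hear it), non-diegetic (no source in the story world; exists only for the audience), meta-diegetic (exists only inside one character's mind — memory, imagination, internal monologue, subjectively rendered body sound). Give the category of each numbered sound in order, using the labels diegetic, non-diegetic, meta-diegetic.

Sound (1): Callum's thought-voice: a private mental sound no other character can hear, so meta-diegetic.
(2) an old gramophone is a physical source in the scene and Callum reacts to it → diegetic.
(3) the caption isn't part of the story world, so neither is the sound tied to it → non-diegetic.

meta-diegetic, diegetic, non-diegetic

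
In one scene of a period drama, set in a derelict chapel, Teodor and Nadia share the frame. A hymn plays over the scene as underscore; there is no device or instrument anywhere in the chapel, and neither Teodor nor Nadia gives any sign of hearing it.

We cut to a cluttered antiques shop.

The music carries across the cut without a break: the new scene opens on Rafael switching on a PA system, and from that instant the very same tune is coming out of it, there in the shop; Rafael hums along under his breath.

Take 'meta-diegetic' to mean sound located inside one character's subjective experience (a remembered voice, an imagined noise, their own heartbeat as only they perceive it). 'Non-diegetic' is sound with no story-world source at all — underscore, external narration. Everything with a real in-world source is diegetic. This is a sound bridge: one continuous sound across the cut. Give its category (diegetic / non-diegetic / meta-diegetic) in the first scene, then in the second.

non-diegetic, diegetic

Scene one: there's no in-world source anywhere and no character hears it — underscore for the audience only → non-diegetic.
Scene two: once Rafael turns on a PA system, the music has a real source in the story world and Rafael reacts to it → diegetic.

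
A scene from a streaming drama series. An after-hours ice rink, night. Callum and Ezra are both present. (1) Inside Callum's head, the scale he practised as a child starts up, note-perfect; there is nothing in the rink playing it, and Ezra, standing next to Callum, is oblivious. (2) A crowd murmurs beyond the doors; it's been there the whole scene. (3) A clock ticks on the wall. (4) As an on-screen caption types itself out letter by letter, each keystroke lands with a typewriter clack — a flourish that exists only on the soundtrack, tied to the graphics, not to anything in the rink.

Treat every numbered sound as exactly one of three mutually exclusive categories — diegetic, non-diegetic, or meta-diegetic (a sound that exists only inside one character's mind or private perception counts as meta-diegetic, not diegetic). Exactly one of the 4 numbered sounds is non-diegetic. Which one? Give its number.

(1) is meta-diegetic: it lives in Callum's subjectivity, not in the rink.
(2) it's the actual ambient sound of the location → diegetic.
(3) is diegetic: a clock is a real object/event in the scene's world.
(4) is non-diegetic: sound married to a title/caption — outside the diegesis by definition.
Only (4) is non-diegetic.

4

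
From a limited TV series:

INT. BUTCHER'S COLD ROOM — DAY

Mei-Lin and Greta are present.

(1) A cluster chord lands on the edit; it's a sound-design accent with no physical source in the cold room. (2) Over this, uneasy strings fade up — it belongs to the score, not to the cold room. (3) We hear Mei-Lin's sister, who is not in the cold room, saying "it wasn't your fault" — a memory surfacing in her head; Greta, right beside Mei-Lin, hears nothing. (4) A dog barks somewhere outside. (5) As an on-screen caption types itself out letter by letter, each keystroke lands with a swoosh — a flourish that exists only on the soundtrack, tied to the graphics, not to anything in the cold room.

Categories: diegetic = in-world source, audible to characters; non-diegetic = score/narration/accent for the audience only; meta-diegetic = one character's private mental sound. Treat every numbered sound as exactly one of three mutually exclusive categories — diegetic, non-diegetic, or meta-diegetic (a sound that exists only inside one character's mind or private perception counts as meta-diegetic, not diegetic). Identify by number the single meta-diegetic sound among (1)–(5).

3

(1) an editorial stinger — it belongs to the cut, not the story world → non-diegetic.
Sound (2): it has no source in the story world and no character can hear it — it's underscore, so non-diegetic.
(3) a remembered line, private to Mei-Lin — not present in the room, not audible to Greta → meta-diegetic.
(4) is diegetic: a dog is a real object/event in the scene's world.
Sound (5): sound married to a title/caption — outside the diegesis by definition, so non-diegetic.
Only (3) is meta-diegetic.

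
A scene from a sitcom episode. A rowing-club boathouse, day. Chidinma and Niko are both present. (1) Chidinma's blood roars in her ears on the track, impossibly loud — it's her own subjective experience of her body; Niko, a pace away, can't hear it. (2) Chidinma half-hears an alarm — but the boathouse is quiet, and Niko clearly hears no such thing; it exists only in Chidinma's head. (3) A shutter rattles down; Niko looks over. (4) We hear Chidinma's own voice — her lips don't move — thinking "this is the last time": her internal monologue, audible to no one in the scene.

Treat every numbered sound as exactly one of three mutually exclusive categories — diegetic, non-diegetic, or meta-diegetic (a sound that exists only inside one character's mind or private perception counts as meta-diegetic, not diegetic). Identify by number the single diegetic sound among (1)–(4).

3

Sound (1): a subjective body sound — Chidinma's private perception, inaudible to Niko, so meta-diegetic.
(2) is meta-diegetic: subjective to Chidinma: the boathouse is silent and Niko hears nothing.
Sound (3): the sound comes from a shutter physically present in the location, so diegetic.
(4) is meta-diegetic: Chidinma's thought-voice: a private mental sound no other character can hear.
Only (3) is diegetic.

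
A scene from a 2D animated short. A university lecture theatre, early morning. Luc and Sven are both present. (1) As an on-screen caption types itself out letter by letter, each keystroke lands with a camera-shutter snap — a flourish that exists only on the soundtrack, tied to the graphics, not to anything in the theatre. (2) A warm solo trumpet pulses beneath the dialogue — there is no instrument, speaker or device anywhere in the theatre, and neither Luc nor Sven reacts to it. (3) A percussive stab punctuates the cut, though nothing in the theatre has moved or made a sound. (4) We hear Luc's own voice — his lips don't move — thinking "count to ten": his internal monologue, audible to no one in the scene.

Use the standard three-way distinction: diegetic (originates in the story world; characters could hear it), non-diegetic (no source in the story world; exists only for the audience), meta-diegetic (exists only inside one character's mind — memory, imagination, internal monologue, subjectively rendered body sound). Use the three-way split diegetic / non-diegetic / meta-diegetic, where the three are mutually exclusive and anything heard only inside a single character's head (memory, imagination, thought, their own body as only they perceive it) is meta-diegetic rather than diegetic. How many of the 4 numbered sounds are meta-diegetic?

1

(1) is non-diegetic: the caption isn't part of the story world, so neither is the sound tied to it.
(2) is non-diegetic: nothing in the theatre produces it and the characters don't hear it — pure soundtrack.
Sound (3): nothing in the scene produces it; it's an accent added for the audience, so non-diegetic.
Sound (4): Luc's thought-voice: a private mental sound no other character can hear, so meta-diegetic.
So 1 of the 4 is meta-diegetic: (4).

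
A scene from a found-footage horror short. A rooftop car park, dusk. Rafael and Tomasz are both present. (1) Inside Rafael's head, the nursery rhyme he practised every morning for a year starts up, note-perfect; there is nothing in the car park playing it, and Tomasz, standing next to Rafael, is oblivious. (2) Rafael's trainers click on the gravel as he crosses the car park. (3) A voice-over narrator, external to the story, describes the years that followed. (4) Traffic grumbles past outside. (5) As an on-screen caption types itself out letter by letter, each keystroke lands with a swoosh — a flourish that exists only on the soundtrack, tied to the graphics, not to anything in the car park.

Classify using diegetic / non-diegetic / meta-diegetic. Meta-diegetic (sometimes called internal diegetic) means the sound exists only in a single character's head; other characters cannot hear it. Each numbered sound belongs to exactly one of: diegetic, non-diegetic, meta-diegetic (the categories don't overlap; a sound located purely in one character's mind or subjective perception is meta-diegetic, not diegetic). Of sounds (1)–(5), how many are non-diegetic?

2

(1) remembered music, private to Rafael — Tomasz is oblivious because it isn't in the room → meta-diegetic.
(2) is diegetic: it's the physical sound of Rafael moving in the space.
Sound (3): external voice-over — not a character, not heard by anyone in the scene, so non-diegetic.
(4) ambient/room sound belonging to the story's physical space → diegetic.
(5) it accompanies on-screen graphics, not anything inside the story world → non-diegetic.
Non-diegetic: (3), (5) — that's 2.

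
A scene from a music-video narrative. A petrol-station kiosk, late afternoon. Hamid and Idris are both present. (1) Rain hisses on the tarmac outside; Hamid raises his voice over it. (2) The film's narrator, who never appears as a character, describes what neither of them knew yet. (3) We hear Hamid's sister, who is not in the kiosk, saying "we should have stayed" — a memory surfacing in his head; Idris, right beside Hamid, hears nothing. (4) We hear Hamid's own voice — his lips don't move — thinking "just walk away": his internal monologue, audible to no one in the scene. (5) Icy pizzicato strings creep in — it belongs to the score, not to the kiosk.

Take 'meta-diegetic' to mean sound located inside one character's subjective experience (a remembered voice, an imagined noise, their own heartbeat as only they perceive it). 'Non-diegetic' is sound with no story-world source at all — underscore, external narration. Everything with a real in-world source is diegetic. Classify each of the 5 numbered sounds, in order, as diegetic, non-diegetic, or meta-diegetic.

(1) it's the actual ambient sound of the location → diegetic.
(2) the narrator exists outside the story world, addressing only the audience → non-diegetic.
Sound (3): it's Hamid's recollection rendered as sound; the other character can't hear it, so meta-diegetic.
Sound (4): Hamid's thought-voice: a private mental sound no other character can hear, so meta-diegetic.
Sound (5): score with no on-screen or off-screen source; it exists for the audience alone, so non-diegetic.

diegetic, non-diegetic, meta-diegetic, meta-diegetic, non-diegetic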